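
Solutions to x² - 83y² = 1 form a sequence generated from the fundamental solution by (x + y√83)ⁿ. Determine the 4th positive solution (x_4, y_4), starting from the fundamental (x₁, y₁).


Step 1: Find the fundamental solution (x₁, y₁) of x² - 83y² = 1.
  Expand √83 as a continued fraction. a₀ = ⌊√83⌋ = 9; iterate m_{k+1} = d_k·a_k − m_k, d_{k+1} = (83 − m_{k+1}²)/d_k, a_{k+1} = ⌊(a₀ + m_{k+1})/d_{k+1}⌋ (starting m₀ = 0, d₀ = 1), with convergents p_k = a_k·p_{k-1} + p_{k-2}, q_k = a_k·q_{k-1} + q_{k-2} (p₋₁ = 1, q₋₁ = 0):
  k = 0: a₀ = 9; p₀/q₀ = 9/1; p₀² − 83·q₀² = 81 − 83 = -2.
  k = 1: m = 9, d = 2, a = ⌊(9 + 9)/2⌋ = 9; p/q = (9·9 + 1)/(9·1 + 0) = 82/9; p² − 83·q² = 6724 − 6723 = 1.
  The first convergent with p² − 83·q² = 1 gives the fundamental solution (x₁, y₁) = (82, 9).
Step 2: Apply the recurrence (x_{n+1}, y_{n+1}) = (x₁x_n + 83y₁y_n, x₁y_n + y₁x_n) repeatedly.
  From (x_1, y_1) = (82, 9): x_2 = 82·82 + 83·9·9 = 13447; y_2 = 82·9 + 9·82 = 1476.
  From (x_2, y_2) = (13447, 1476): x_3 = 82·13447 + 83·9·1476 = 2205226; y_3 = 82·1476 + 9·13447 = 242055.
  From (x_3, y_3) = (2205226, 242055): x_4 = 82·2205226 + 83·9·242055 = 361643617; y_4 = 82·242055 + 9·2205226 = 39695544.
Step 3: Verify x_4² - 83·y_4² = 130786105716842689 - 130786105716842688 = 1 (should be 1). ✓

(x_1, y_1) = (82, 9); (x_4, y_4) = (361643617, 39695544).


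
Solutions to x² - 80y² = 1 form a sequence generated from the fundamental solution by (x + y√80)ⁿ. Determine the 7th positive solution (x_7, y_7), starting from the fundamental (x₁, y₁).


Step 1: Find the fundamental solution (x₁, y₁) of x² - 80y² = 1.
  Expand √80 as a continued fraction. a₀ = ⌊√80⌋ = 8; iterate m_{k+1} = d_k·a_k − m_k, d_{k+1} = (80 − m_{k+1}²)/d_k, a_{k+1} = ⌊(a₀ + m_{k+1})/d_{k+1}⌋ (starting m₀ = 0, d₀ = 1), with convergents p_k = a_k·p_{k-1} + p_{k-2}, q_k = a_k·q_{k-1} + q_{k-2} (p₋₁ = 1, q₋₁ = 0):
  k = 0: a₀ = 8; p₀/q₀ = 8/1; p₀² − 80·q₀² = 64 − 80 = -16.
  k = 1: m = 8, d = 16, a = ⌊(8 + 8)/16⌋ = 1; p/q = (1·8 + 1)/(1·1 + 0) = 9/1; p² − 80·q² = 81 − 80 = 1.
  The first convergent with p² − 80·q² = 1 gives the fundamental solution (x₁, y₁) = (9, 1).
Step 2: Apply the recurrence (x_{n+1}, y_{n+1}) = (x₁x_n + 80y₁y_n, x₁y_n + y₁x_n) repeatedly.
  From (x_1, y_1) = (9, 1): x_2 = 9·9 + 80·1·1 = 161; y_2 = 9·1 + 1·9 = 18.
  From (x_2, y_2) = (161, 18): x_3 = 9·161 + 80·1·18 = 2889; y_3 = 9·18 + 1·161 = 323.
  From (x_3, y_3) = (2889, 323): x_4 = 9·2889 + 80·1·323 = 51841; y_4 = 9·323 + 1·2889 = 5796.
  From (x_4, y_4) = (51841, 5796): x_5 = 9·51841 + 80·1·5796 = 930249; y_5 = 9·5796 + 1·51841 = 104005.
  From (x_5, y_5) = (930249, 104005): x_6 = 9·930249 + 80·1·104005 = 16692641; y_6 = 9·104005 + 1·930249 = 1866294.
  From (x_6, y_6) = (16692641, 1866294): x_7 = 9·16692641 + 80·1·1866294 = 299537289; y_7 = 9·1866294 + 1·16692641 = 33489287.
Step 3: Verify x_7² - 80·y_7² = 89722587501469521 - 89722587501469520 = 1 (should be 1). ✓

(x_1, y_1) = (9, 1); (x_7, y_7) = (299537289, 33489287).


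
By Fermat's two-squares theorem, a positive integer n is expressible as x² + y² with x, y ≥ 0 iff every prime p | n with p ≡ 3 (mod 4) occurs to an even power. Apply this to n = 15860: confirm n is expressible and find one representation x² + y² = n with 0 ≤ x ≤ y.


Step 1: Factor n = 15860 = 2^2 · 5 · 13 · 61.
Step 2: Check the mod-4 condition on each prime factor: 2 = 2 (special); 5 ≡ 1 (mod 4), exponent 1; 13 ≡ 1 (mod 4), exponent 1; 61 ≡ 1 (mod 4), exponent 1.
All primes ≡ 3 (mod 4) appear to even exponent (or don't appear), so by the two-squares theorem n IS expressible as a sum of two squares.
Step 3: Build a representation. Group n = k² · m with k = 2 and m = 5 · 13 · 61 = 3965 (a product of primes ≡ 1 (mod 4)); a representation of m scales to one of n via (k·x)² + (k·y)² = k²(x² + y²). Each prime p ≡ 1 (mod 4) is itself a sum of two squares; find a² by testing p − a² for a perfect square:
  5: 5 − 1² = 4 = 2² ⇒ 5 = 1² + 2².
  13: 13 − 1² = 12, 13 − 2² = 9 = 3² ⇒ 13 = 2² + 3².
  61: 61 − 1² = 60, 61 − 2² = 57, 61 − 3² = 52, 61 − 4² = 45, 61 − 5² = 36 = 6² ⇒ 61 = 5² + 6².
  Combine using the Brahmagupta–Fibonacci identity (a² + b²)(c² + d²) = (ac − bd)² + (ad + bc)² = (ac + bd)² + (ad − bc)²:
  5 · 13 = 65: from (1² + 2²)(2² + 3²), take (1·2 − 2·3, 1·3 + 2·2) = (2 − 6, 3 + 4) = (-4, 7); dropping signs (only squares matter) gives (4, 7); check 4² + 7² = 16 + 49 = 65 ✓.
  65 · 61 = 3965: from (4² + 7²)(5² + 6²), take (4·5 − 7·6, 4·6 + 7·5) = (20 − 42, 24 + 35) = (-22, 59); dropping signs (only squares matter) gives (22, 59); check 22² + 59² = 484 + 3481 = 3965 ✓.
  Scale by k = 2: (2·22, 2·59) = (44, 118).
Step 4: Order so x ≤ y and verify: 44² + 118² = 1936 + 13924 = 15860 = n. ✓

n = 15860 = 44² + 118² (one valid representation with x ≤ y).


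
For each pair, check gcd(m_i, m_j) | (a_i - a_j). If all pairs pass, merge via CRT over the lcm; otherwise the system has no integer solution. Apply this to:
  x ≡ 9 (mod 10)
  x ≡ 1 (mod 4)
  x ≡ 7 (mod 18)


Moduli 10, 4, 18 are not pairwise coprime, so CRT works modulo lcm(m_i) when all pairwise compatibility conditions hold.
Pairwise compatibility: gcd(m_i, m_j) must divide a_i - a_j for every pair.
Merge one congruence at a time:
  Start: x ≡ 9 (mod 10).
  Combine with x ≡ 1 (mod 4): gcd(10, 4) = 2; 1 - 9 = -8, which IS divisible by 2, so compatible.
    Write x = 9 + 10·t and substitute into x ≡ 1 (mod 4): 10·t ≡ 1 − 9 = -8 (mod 4).
    Divide the congruence (and modulus) by g = 2: 5·t ≡ -4 (mod 2).
    Reduce coefficients mod 2: 1·t ≡ 0 (mod 2).
    So t ≡ 0 (mod 2).
    Then x = 9 + 10·0 = 9, valid modulo lcm(10, 4) = 20: x ≡ 9 (mod 20).
  Combine with x ≡ 7 (mod 18): gcd(20, 18) = 2; 7 - 9 = -2, which IS divisible by 2, so compatible.
    Write x = 9 + 20·t and substitute into x ≡ 7 (mod 18): 20·t ≡ 7 − 9 = -2 (mod 18).
    Divide the congruence (and modulus) by g = 2: 10·t ≡ -1 (mod 9).
    Reduce coefficients mod 9: 1·t ≡ 8 (mod 9).
    So t ≡ 8 (mod 9).
    Then x = 9 + 20·8 = 169, valid modulo lcm(20, 18) = 180: x ≡ 169 (mod 180).
Verify: 169 mod 10 = 9, 169 mod 4 = 1, 169 mod 18 = 7.

x ≡ 169 (mod 180).


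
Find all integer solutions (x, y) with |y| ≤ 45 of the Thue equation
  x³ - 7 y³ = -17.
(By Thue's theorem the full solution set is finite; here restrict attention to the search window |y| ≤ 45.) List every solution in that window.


The equation is x³ - 7y³ = -17. For fixed y, x³ = 7·y³ − 17, so a solution requires the RHS to be a perfect cube.
Strategy: iterate y from -45 to 45, compute RHS = 7·y³ − 17, and check whether it is a (positive or negative) perfect cube.
Check small values of y:
  y = 0: RHS = -17 is not a perfect cube.
  y = 1: RHS = -10 is not a perfect cube.
  y = -1: RHS = -24 is not a perfect cube.
  y = 2: RHS = 39 is not a perfect cube.
  y = -2: RHS = -73 is not a perfect cube.
  y = 3: RHS = 172 is not a perfect cube.
  y = -3: RHS = -206 is not a perfect cube.
Continuing the search up to |y| = 45 finds no solutions either.
No (x, y) in the scanned range satisfies the equation.

No integer solutions with |y| ≤ 45.


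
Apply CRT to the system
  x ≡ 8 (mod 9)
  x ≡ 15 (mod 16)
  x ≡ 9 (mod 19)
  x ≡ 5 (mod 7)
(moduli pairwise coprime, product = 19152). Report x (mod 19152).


Product of moduli M = 9 · 16 · 19 · 7 = 19152.
Merge one congruence at a time:
  Start: x ≡ 8 (mod 9).
  Combine with x ≡ 15 (mod 16); new modulus lcm = 144.
    Write x = 8 + 9·t and substitute into x ≡ 15 (mod 16): 9·t ≡ 15 − 8 = 7 (mod 16).
    The inverse of 9 mod 16 is 9 (since 9·9 = 81 = 5·16 + 1), so t ≡ 9·7 = 63 ≡ 15 (mod 16).
    Then x = 8 + 9·15 = 143, valid modulo lcm(9, 16) = 144: x ≡ 143 (mod 144).
  Combine with x ≡ 9 (mod 19); new modulus lcm = 2736.
    Write x = 143 + 144·t and substitute into x ≡ 9 (mod 19): 144·t ≡ 9 − 143 = -134 (mod 19).
    Reduce coefficients mod 19: 11·t ≡ 18 (mod 19).
    The inverse of 11 mod 19 is 7 (since 11·7 = 77 = 4·19 + 1), so t ≡ 7·18 = 126 ≡ 12 (mod 19).
    Then x = 143 + 144·12 = 1871, valid modulo lcm(144, 19) = 2736: x ≡ 1871 (mod 2736).
  Combine with x ≡ 5 (mod 7); new modulus lcm = 19152.
    Write x = 1871 + 2736·t and substitute into x ≡ 5 (mod 7): 2736·t ≡ 5 − 1871 = -1866 (mod 7).
    Reduce coefficients mod 7: 6·t ≡ 3 (mod 7).
    The inverse of 6 mod 7 is 6 (since 6·6 = 36 = 5·7 + 1), so t ≡ 6·3 = 18 ≡ 4 (mod 7).
    Then x = 1871 + 2736·4 = 12815, valid modulo lcm(2736, 7) = 19152: x ≡ 12815 (mod 19152).
Verify against each original: 12815 mod 9 = 8, 12815 mod 16 = 15, 12815 mod 19 = 9, 12815 mod 7 = 5.

x ≡ 12815 (mod 19152).


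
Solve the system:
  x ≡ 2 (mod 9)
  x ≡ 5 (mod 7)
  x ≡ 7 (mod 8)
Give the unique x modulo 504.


Moduli 9, 7, 8 are pairwise coprime; by CRT there is a unique solution modulo M = 9 · 7 · 8 = 504.
Solve pairwise, accumulating the modulus:
  Start with x ≡ 2 (mod 9).
  Combine with x ≡ 5 (mod 7): since gcd(9, 7) = 1, we get a unique residue mod 63.
    Write x = 2 + 9·t and substitute into x ≡ 5 (mod 7): 9·t ≡ 5 − 2 = 3 (mod 7).
    Reduce coefficients mod 7: 2·t ≡ 3 (mod 7).
    The inverse of 2 mod 7 is 4 (since 2·4 = 8 = 1·7 + 1), so t ≡ 4·3 = 12 ≡ 5 (mod 7).
    Then x = 2 + 9·5 = 47, valid modulo lcm(9, 7) = 63: x ≡ 47 (mod 63).
  Combine with x ≡ 7 (mod 8): since gcd(63, 8) = 1, we get a unique residue mod 504.
    Write x = 47 + 63·t and substitute into x ≡ 7 (mod 8): 63·t ≡ 7 − 47 = -40 (mod 8).
    Reduce coefficients mod 8: 7·t ≡ 0 (mod 8).
    The inverse of 7 mod 8 is 7 (since 7·7 = 49 = 6·8 + 1), so t ≡ 7·0 = 0 ≡ 0 (mod 8).
    Then x = 47 + 63·0 = 47, valid modulo lcm(63, 8) = 504: x ≡ 47 (mod 504).
Verify: 47 mod 9 = 2 ✓, 47 mod 7 = 5 ✓, 47 mod 8 = 7 ✓.

x ≡ 47 (mod 504).


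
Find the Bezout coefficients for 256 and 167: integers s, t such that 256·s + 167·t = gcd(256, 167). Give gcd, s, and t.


Euclidean algorithm on (256, 167) — divide until remainder is 0:
  256 = 1 · 167 + 89
  167 = 1 · 89 + 78
  89 = 1 · 78 + 11
  78 = 7 · 11 + 1
  11 = 11 · 1 + 0
gcd(256, 167) = 1.
Track Bezout coefficients alongside the remainders: start with r₀ = 256 = a·1 + b·0 (s = 1, t = 0) and r₁ = 167 = a·0 + b·1 (s = 0, t = 1); each new remainder r_{k+1} = r_{k-1} − q_k·r_k inherits s_{k+1} = s_{k-1} − q_k·s_k, t_{k+1} = t_{k-1} − q_k·t_k, so r_k = a·s_k + b·t_k at every step:
  q = 1: r = 89, s = 1 − 1·0 = 1, t = 0 − 1·1 = -1  (check: 256·1 + 167·(-1) = 89)
  q = 1: r = 78, s = 0 − 1·1 = -1, t = 1 − 1·(-1) = 2  (check: 256·(-1) + 167·2 = 78)
  q = 1: r = 11, s = 1 − 1·(-1) = 2, t = -1 − 1·2 = -3  (check: 256·2 + 167·(-3) = 11)
  q = 7: r = 1, s = -1 − 7·2 = -15, t = 2 − 7·(-3) = 23  (check: 256·(-15) + 167·23 = 1)
The row with r = 1 (the gcd) gives the Bezout coefficients s = -15, t = 23.
Result: 256 · (-15) + 167 · (23) = 1.

gcd(256, 167) = 1; s = -15, t = 23 (check: 256·(-15) + 167·23 = 1).


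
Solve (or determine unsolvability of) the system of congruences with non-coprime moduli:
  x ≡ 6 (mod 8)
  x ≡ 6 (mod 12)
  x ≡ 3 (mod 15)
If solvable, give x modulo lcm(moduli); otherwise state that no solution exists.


Moduli 8, 12, 15 are not pairwise coprime, so CRT works modulo lcm(m_i) when all pairwise compatibility conditions hold.
Pairwise compatibility: gcd(m_i, m_j) must divide a_i - a_j for every pair.
Merge one congruence at a time:
  Start: x ≡ 6 (mod 8).
  Combine with x ≡ 6 (mod 12): gcd(8, 12) = 4; 6 - 6 = 0, which IS divisible by 4, so compatible.
    Write x = 6 + 8·t and substitute into x ≡ 6 (mod 12): 8·t ≡ 6 − 6 = 0 (mod 12).
    Divide the congruence (and modulus) by g = 4: 2·t ≡ 0 (mod 3).
    The inverse of 2 mod 3 is 2 (since 2·2 = 4 = 1·3 + 1), so t ≡ 2·0 = 0 ≡ 0 (mod 3).
    Then x = 6 + 8·0 = 6, valid modulo lcm(8, 12) = 24: x ≡ 6 (mod 24).
  Combine with x ≡ 3 (mod 15): gcd(24, 15) = 3; 3 - 6 = -3, which IS divisible by 3, so compatible.
    Write x = 6 + 24·t and substitute into x ≡ 3 (mod 15): 24·t ≡ 3 − 6 = -3 (mod 15).
    Divide the congruence (and modulus) by g = 3: 8·t ≡ -1 (mod 5).
    Reduce coefficients mod 5: 3·t ≡ 4 (mod 5).
    The inverse of 3 mod 5 is 2 (since 3·2 = 6 = 1·5 + 1), so t ≡ 2·4 = 8 ≡ 3 (mod 5).
    Then x = 6 + 24·3 = 78, valid modulo lcm(24, 15) = 120: x ≡ 78 (mod 120).
Verify: 78 mod 8 = 6, 78 mod 12 = 6, 78 mod 15 = 3.

x ≡ 78 (mod 120).


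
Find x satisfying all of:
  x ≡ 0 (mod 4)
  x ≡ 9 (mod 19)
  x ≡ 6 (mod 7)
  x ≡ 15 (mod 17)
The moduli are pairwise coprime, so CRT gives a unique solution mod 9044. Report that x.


Product of moduli M = 4 · 19 · 7 · 17 = 9044.
Merge one congruence at a time:
  Start: x ≡ 0 (mod 4).
  Combine with x ≡ 9 (mod 19); new modulus lcm = 76.
    Write x = 0 + 4·t and substitute into x ≡ 9 (mod 19): 4·t ≡ 9 − 0 = 9 (mod 19).
    The inverse of 4 mod 19 is 5 (since 4·5 = 20 = 1·19 + 1), so t ≡ 5·9 = 45 ≡ 7 (mod 19).
    Then x = 0 + 4·7 = 28, valid modulo lcm(4, 19) = 76: x ≡ 28 (mod 76).
  Combine with x ≡ 6 (mod 7); new modulus lcm = 532.
    Write x = 28 + 76·t and substitute into x ≡ 6 (mod 7): 76·t ≡ 6 − 28 = -22 (mod 7).
    Reduce coefficients mod 7: 6·t ≡ 6 (mod 7).
    The inverse of 6 mod 7 is 6 (since 6·6 = 36 = 5·7 + 1), so t ≡ 6·6 = 36 ≡ 1 (mod 7).
    Then x = 28 + 76·1 = 104, valid modulo lcm(76, 7) = 532: x ≡ 104 (mod 532).
  Combine with x ≡ 15 (mod 17); new modulus lcm = 9044.
    Write x = 104 + 532·t and substitute into x ≡ 15 (mod 17): 532·t ≡ 15 − 104 = -89 (mod 17).
    Reduce coefficients mod 17: 5·t ≡ 13 (mod 17).
    The inverse of 5 mod 17 is 7 (since 5·7 = 35 = 2·17 + 1), so t ≡ 7·13 = 91 ≡ 6 (mod 17).
    Then x = 104 + 532·6 = 3296, valid modulo lcm(532, 17) = 9044: x ≡ 3296 (mod 9044).
Verify against each original: 3296 mod 4 = 0, 3296 mod 19 = 9, 3296 mod 7 = 6, 3296 mod 17 = 15.

x ≡ 3296 (mod 9044).


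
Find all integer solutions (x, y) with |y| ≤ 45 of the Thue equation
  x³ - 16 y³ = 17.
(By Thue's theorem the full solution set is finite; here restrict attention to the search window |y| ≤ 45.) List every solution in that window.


The equation is x³ - 16y³ = 17. For fixed y, x³ = 16·y³ + 17, so a solution requires the RHS to be a perfect cube.
Strategy: iterate y from -45 to 45, compute RHS = 16·y³ + 17, and check whether it is a (positive or negative) perfect cube.
Check small values of y:
  y = 0: RHS = 17 is not a perfect cube.
  y = 1: RHS = 33 is not a perfect cube.
  y = -1: RHS = 1 = (1)³ ⇒ x = 1 works.
  y = 2: RHS = 145 is not a perfect cube.
  y = -2: RHS = -111 is not a perfect cube.
  y = 3: RHS = 449 is not a perfect cube.
  y = -3: RHS = -415 is not a perfect cube.
Continuing the search up to |y| = 45 finds no further solutions beyond those listed.
Collected solutions: (1, -1).

Solutions (with |y| ≤ 45): (1, -1).


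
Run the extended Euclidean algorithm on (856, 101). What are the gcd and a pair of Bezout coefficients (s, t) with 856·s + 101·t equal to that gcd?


Euclidean algorithm on (856, 101) — divide until remainder is 0:
  856 = 8 · 101 + 48
  101 = 2 · 48 + 5
  48 = 9 · 5 + 3
  5 = 1 · 3 + 2
  3 = 1 · 2 + 1
  2 = 2 · 1 + 0
gcd(856, 101) = 1.
Track Bezout coefficients alongside the remainders: start with r₀ = 856 = a·1 + b·0 (s = 1, t = 0) and r₁ = 101 = a·0 + b·1 (s = 0, t = 1); each new remainder r_{k+1} = r_{k-1} − q_k·r_k inherits s_{k+1} = s_{k-1} − q_k·s_k, t_{k+1} = t_{k-1} − q_k·t_k, so r_k = a·s_k + b·t_k at every step:
  q = 8: r = 48, s = 1 − 8·0 = 1, t = 0 − 8·1 = -8  (check: 856·1 + 101·(-8) = 48)
  q = 2: r = 5, s = 0 − 2·1 = -2, t = 1 − 2·(-8) = 17  (check: 856·(-2) + 101·17 = 5)
  q = 9: r = 3, s = 1 − 9·(-2) = 19, t = -8 − 9·17 = -161  (check: 856·19 + 101·(-161) = 3)
  q = 1: r = 2, s = -2 − 1·19 = -21, t = 17 − 1·(-161) = 178  (check: 856·(-21) + 101·178 = 2)
  q = 1: r = 1, s = 19 − 1·(-21) = 40, t = -161 − 1·178 = -339  (check: 856·40 + 101·(-339) = 1)
The row with r = 1 (the gcd) gives the Bezout coefficients s = 40, t = -339.
Result: 856 · (40) + 101 · (-339) = 1.

gcd(856, 101) = 1; s = 40, t = -339 (check: 856·40 + 101·(-339) = 1).


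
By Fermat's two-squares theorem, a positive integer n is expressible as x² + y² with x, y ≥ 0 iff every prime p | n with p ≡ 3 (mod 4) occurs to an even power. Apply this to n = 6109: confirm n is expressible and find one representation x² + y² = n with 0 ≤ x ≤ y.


Step 1: Factor n = 6109 = 41 · 149.
Step 2: Check the mod-4 condition on each prime factor: 41 ≡ 1 (mod 4), exponent 1; 149 ≡ 1 (mod 4), exponent 1.
All primes ≡ 3 (mod 4) appear to even exponent (or don't appear), so by the two-squares theorem n IS expressible as a sum of two squares.
Step 3: Build a representation. Here n = 41 · 149 is a product of primes ≡ 1 (mod 4). Each prime p ≡ 1 (mod 4) is itself a sum of two squares; find a² by testing p − a² for a perfect square:
  41: 41 − 1² = 40, 41 − 2² = 37, 41 − 3² = 32, 41 − 4² = 25 = 5² ⇒ 41 = 4² + 5².
  149: 149 − 1² = 148, 149 − 2² = 145, 149 − 3² = 140, 149 − 4² = 133, 149 − 5² = 124, 149 − 6² = 113, 149 − 7² = 100 = 10² ⇒ 149 = 7² + 10².
  Combine using the Brahmagupta–Fibonacci identity (a² + b²)(c² + d²) = (ac − bd)² + (ad + bc)² = (ac + bd)² + (ad − bc)²:
  41 · 149 = 6109: from (4² + 5²)(7² + 10²), take (4·7 − 5·10, 4·10 + 5·7) = (28 − 50, 40 + 35) = (-22, 75); dropping signs (only squares matter) gives (22, 75); check 22² + 75² = 484 + 5625 = 6109 ✓.
Step 4: Order so x ≤ y and verify: 22² + 75² = 484 + 5625 = 6109 = n. ✓

n = 6109 = 22² + 75² (one valid representation with x ≤ y).


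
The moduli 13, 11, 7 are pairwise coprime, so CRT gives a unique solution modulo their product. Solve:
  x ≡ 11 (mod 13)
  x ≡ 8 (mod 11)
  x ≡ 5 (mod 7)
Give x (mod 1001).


Moduli 13, 11, 7 are pairwise coprime; by CRT there is a unique solution modulo M = 13 · 11 · 7 = 1001.
Solve pairwise, accumulating the modulus:
  Start with x ≡ 11 (mod 13).
  Combine with x ≡ 8 (mod 11): since gcd(13, 11) = 1, we get a unique residue mod 143.
    Write x = 11 + 13·t and substitute into x ≡ 8 (mod 11): 13·t ≡ 8 − 11 = -3 (mod 11).
    Reduce coefficients mod 11: 2·t ≡ 8 (mod 11).
    The inverse of 2 mod 11 is 6 (since 2·6 = 12 = 1·11 + 1), so t ≡ 6·8 = 48 ≡ 4 (mod 11).
    Then x = 11 + 13·4 = 63, valid modulo lcm(13, 11) = 143: x ≡ 63 (mod 143).
  Combine with x ≡ 5 (mod 7): since gcd(143, 7) = 1, we get a unique residue mod 1001.
    Write x = 63 + 143·t and substitute into x ≡ 5 (mod 7): 143·t ≡ 5 − 63 = -58 (mod 7).
    Reduce coefficients mod 7: 3·t ≡ 5 (mod 7).
    The inverse of 3 mod 7 is 5 (since 3·5 = 15 = 2·7 + 1), so t ≡ 5·5 = 25 ≡ 4 (mod 7).
    Then x = 63 + 143·4 = 635, valid modulo lcm(143, 7) = 1001: x ≡ 635 (mod 1001).
Verify: 635 mod 13 = 11 ✓, 635 mod 11 = 8 ✓, 635 mod 7 = 5 ✓.

x ≡ 635 (mod 1001).


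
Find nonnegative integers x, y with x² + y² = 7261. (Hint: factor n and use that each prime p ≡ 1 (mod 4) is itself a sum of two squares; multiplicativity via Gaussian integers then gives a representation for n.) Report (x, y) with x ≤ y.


Step 1: Factor n = 7261 = 53 · 137.
Step 2: Check the mod-4 condition on each prime factor: 53 ≡ 1 (mod 4), exponent 1; 137 ≡ 1 (mod 4), exponent 1.
All primes ≡ 3 (mod 4) appear to even exponent (or don't appear), so by the two-squares theorem n IS expressible as a sum of two squares.
Step 3: Build a representation. Here n = 53 · 137 is a product of primes ≡ 1 (mod 4). Each prime p ≡ 1 (mod 4) is itself a sum of two squares; find a² by testing p − a² for a perfect square:
  53: 53 − 1² = 52, 53 − 2² = 49 = 7² ⇒ 53 = 2² + 7².
  137: 137 − 1² = 136, 137 − 2² = 133, 137 − 3² = 128, 137 − 4² = 121 = 11² ⇒ 137 = 4² + 11².
  Combine using the Brahmagupta–Fibonacci identity (a² + b²)(c² + d²) = (ac − bd)² + (ad + bc)² = (ac + bd)² + (ad − bc)²:
  53 · 137 = 7261: from (2² + 7²)(4² + 11²), take (2·4 − 7·11, 2·11 + 7·4) = (8 − 77, 22 + 28) = (-69, 50); dropping signs (only squares matter) gives (69, 50); check 69² + 50² = 4761 + 2500 = 7261 ✓.
Step 4: Order so x ≤ y and verify: 50² + 69² = 2500 + 4761 = 7261 = n. ✓

n = 7261 = 50² + 69² (one valid representation with x ≤ y).


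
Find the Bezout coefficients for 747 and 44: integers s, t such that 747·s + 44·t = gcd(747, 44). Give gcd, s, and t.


Euclidean algorithm on (747, 44) — divide until remainder is 0:
  747 = 16 · 44 + 43
  44 = 1 · 43 + 1
  43 = 43 · 1 + 0
gcd(747, 44) = 1.
Track Bezout coefficients alongside the remainders: start with r₀ = 747 = a·1 + b·0 (s = 1, t = 0) and r₁ = 44 = a·0 + b·1 (s = 0, t = 1); each new remainder r_{k+1} = r_{k-1} − q_k·r_k inherits s_{k+1} = s_{k-1} − q_k·s_k, t_{k+1} = t_{k-1} − q_k·t_k, so r_k = a·s_k + b·t_k at every step:
  q = 16: r = 43, s = 1 − 16·0 = 1, t = 0 − 16·1 = -16  (check: 747·1 + 44·(-16) = 43)
  q = 1: r = 1, s = 0 − 1·1 = -1, t = 1 − 1·(-16) = 17  (check: 747·(-1) + 44·17 = 1)
The row with r = 1 (the gcd) gives the Bezout coefficients s = -1, t = 17.
Result: 747 · (-1) + 44 · (17) = 1.

gcd(747, 44) = 1; s = -1, t = 17 (check: 747·(-1) + 44·17 = 1).


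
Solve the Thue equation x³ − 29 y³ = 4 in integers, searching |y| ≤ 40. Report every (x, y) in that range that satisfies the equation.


The equation is x³ - 29y³ = 4. For fixed y, x³ = 29·y³ + 4, so a solution requires the RHS to be a perfect cube.
Strategy: iterate y from -40 to 40, compute RHS = 29·y³ + 4, and check whether it is a (positive or negative) perfect cube.
Check small values of y:
  y = 0: RHS = 4 is not a perfect cube.
  y = 1: RHS = 33 is not a perfect cube.
  y = -1: RHS = -25 is not a perfect cube.
  y = 2: RHS = 236 is not a perfect cube.
  y = -2: RHS = -228 is not a perfect cube.
  y = 3: RHS = 787 is not a perfect cube.
  y = -3: RHS = -779 is not a perfect cube.
Continuing the search up to |y| = 40 finds no solutions either.
No (x, y) in the scanned range satisfies the equation.

No integer solutions with |y| ≤ 40.


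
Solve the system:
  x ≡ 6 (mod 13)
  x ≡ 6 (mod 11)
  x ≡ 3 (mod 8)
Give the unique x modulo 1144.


Moduli 13, 11, 8 are pairwise coprime; by CRT there is a unique solution modulo M = 13 · 11 · 8 = 1144.
Solve pairwise, accumulating the modulus:
  Start with x ≡ 6 (mod 13).
  Combine with x ≡ 6 (mod 11): since gcd(13, 11) = 1, we get a unique residue mod 143.
    Write x = 6 + 13·t and substitute into x ≡ 6 (mod 11): 13·t ≡ 6 − 6 = 0 (mod 11).
    Reduce coefficients mod 11: 2·t ≡ 0 (mod 11).
    The inverse of 2 mod 11 is 6 (since 2·6 = 12 = 1·11 + 1), so t ≡ 6·0 = 0 ≡ 0 (mod 11).
    Then x = 6 + 13·0 = 6, valid modulo lcm(13, 11) = 143: x ≡ 6 (mod 143).
  Combine with x ≡ 3 (mod 8): since gcd(143, 8) = 1, we get a unique residue mod 1144.
    Write x = 6 + 143·t and substitute into x ≡ 3 (mod 8): 143·t ≡ 3 − 6 = -3 (mod 8).
    Reduce coefficients mod 8: 7·t ≡ 5 (mod 8).
    The inverse of 7 mod 8 is 7 (since 7·7 = 49 = 6·8 + 1), so t ≡ 7·5 = 35 ≡ 3 (mod 8).
    Then x = 6 + 143·3 = 435, valid modulo lcm(143, 8) = 1144: x ≡ 435 (mod 1144).
Verify: 435 mod 13 = 6 ✓, 435 mod 11 = 6 ✓, 435 mod 8 = 3 ✓.

x ≡ 435 (mod 1144).


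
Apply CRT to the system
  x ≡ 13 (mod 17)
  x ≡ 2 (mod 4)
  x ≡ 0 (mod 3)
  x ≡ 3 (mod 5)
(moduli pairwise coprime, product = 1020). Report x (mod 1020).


Product of moduli M = 17 · 4 · 3 · 5 = 1020.
Merge one congruence at a time:
  Start: x ≡ 13 (mod 17).
  Combine with x ≡ 2 (mod 4); new modulus lcm = 68.
    Write x = 13 + 17·t and substitute into x ≡ 2 (mod 4): 17·t ≡ 2 − 13 = -11 (mod 4).
    Reduce coefficients mod 4: 1·t ≡ 1 (mod 4).
    So t ≡ 1 (mod 4).
    Then x = 13 + 17·1 = 30, valid modulo lcm(17, 4) = 68: x ≡ 30 (mod 68).
  Combine with x ≡ 0 (mod 3); new modulus lcm = 204.
    Write x = 30 + 68·t and substitute into x ≡ 0 (mod 3): 68·t ≡ 0 − 30 = -30 (mod 3).
    Reduce coefficients mod 3: 2·t ≡ 0 (mod 3).
    The inverse of 2 mod 3 is 2 (since 2·2 = 4 = 1·3 + 1), so t ≡ 2·0 = 0 ≡ 0 (mod 3).
    Then x = 30 + 68·0 = 30, valid modulo lcm(68, 3) = 204: x ≡ 30 (mod 204).
  Combine with x ≡ 3 (mod 5); new modulus lcm = 1020.
    Write x = 30 + 204·t and substitute into x ≡ 3 (mod 5): 204·t ≡ 3 − 30 = -27 (mod 5).
    Reduce coefficients mod 5: 4·t ≡ 3 (mod 5).
    The inverse of 4 mod 5 is 4 (since 4·4 = 16 = 3·5 + 1), so t ≡ 4·3 = 12 ≡ 2 (mod 5).
    Then x = 30 + 204·2 = 438, valid modulo lcm(204, 5) = 1020: x ≡ 438 (mod 1020).
Verify against each original: 438 mod 17 = 13, 438 mod 4 = 2, 438 mod 3 = 0, 438 mod 5 = 3.

x ≡ 438 (mod 1020).


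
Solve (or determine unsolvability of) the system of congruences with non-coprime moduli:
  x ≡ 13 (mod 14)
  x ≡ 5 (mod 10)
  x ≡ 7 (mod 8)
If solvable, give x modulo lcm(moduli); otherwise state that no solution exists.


Moduli 14, 10, 8 are not pairwise coprime, so CRT works modulo lcm(m_i) when all pairwise compatibility conditions hold.
Pairwise compatibility: gcd(m_i, m_j) must divide a_i - a_j for every pair.
Merge one congruence at a time:
  Start: x ≡ 13 (mod 14).
  Combine with x ≡ 5 (mod 10): gcd(14, 10) = 2; 5 - 13 = -8, which IS divisible by 2, so compatible.
    Write x = 13 + 14·t and substitute into x ≡ 5 (mod 10): 14·t ≡ 5 − 13 = -8 (mod 10).
    Divide the congruence (and modulus) by g = 2: 7·t ≡ -4 (mod 5).
    Reduce coefficients mod 5: 2·t ≡ 1 (mod 5).
    The inverse of 2 mod 5 is 3 (since 2·3 = 6 = 1·5 + 1), so t ≡ 3·1 = 3 ≡ 3 (mod 5).
    Then x = 13 + 14·3 = 55, valid modulo lcm(14, 10) = 70: x ≡ 55 (mod 70).
  Combine with x ≡ 7 (mod 8): gcd(70, 8) = 2; 7 - 55 = -48, which IS divisible by 2, so compatible.
    Write x = 55 + 70·t and substitute into x ≡ 7 (mod 8): 70·t ≡ 7 − 55 = -48 (mod 8).
    Divide the congruence (and modulus) by g = 2: 35·t ≡ -24 (mod 4).
    Reduce coefficients mod 4: 3·t ≡ 0 (mod 4).
    The inverse of 3 mod 4 is 3 (since 3·3 = 9 = 2·4 + 1), so t ≡ 3·0 = 0 ≡ 0 (mod 4).
    Then x = 55 + 70·0 = 55, valid modulo lcm(70, 8) = 280: x ≡ 55 (mod 280).
Verify: 55 mod 14 = 13, 55 mod 10 = 5, 55 mod 8 = 7.

x ≡ 55 (mod 280).


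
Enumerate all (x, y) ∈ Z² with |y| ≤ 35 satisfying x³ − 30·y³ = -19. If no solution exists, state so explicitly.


The equation is x³ - 30y³ = -19. For fixed y, x³ = 30·y³ − 19, so a solution requires the RHS to be a perfect cube.
Strategy: iterate y from -35 to 35, compute RHS = 30·y³ − 19, and check whether it is a (positive or negative) perfect cube.
Check small values of y:
  y = 0: RHS = -19 is not a perfect cube.
  y = 1: RHS = 11 is not a perfect cube.
  y = -1: RHS = -49 is not a perfect cube.
  y = 2: RHS = 221 is not a perfect cube.
  y = -2: RHS = -259 is not a perfect cube.
  y = 3: RHS = 791 is not a perfect cube.
  y = -3: RHS = -829 is not a perfect cube.
Continuing the search up to |y| = 35 finds no solutions either.
No (x, y) in the scanned range satisfies the equation.

No integer solutions with |y| ≤ 35.


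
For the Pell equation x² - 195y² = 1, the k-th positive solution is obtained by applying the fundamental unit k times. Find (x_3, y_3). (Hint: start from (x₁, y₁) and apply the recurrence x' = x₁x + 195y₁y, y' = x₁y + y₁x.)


Step 1: Find the fundamental solution (x₁, y₁) of x² - 195y² = 1.
  Expand √195 as a continued fraction. a₀ = ⌊√195⌋ = 13; iterate m_{k+1} = d_k·a_k − m_k, d_{k+1} = (195 − m_{k+1}²)/d_k, a_{k+1} = ⌊(a₀ + m_{k+1})/d_{k+1}⌋ (starting m₀ = 0, d₀ = 1), with convergents p_k = a_k·p_{k-1} + p_{k-2}, q_k = a_k·q_{k-1} + q_{k-2} (p₋₁ = 1, q₋₁ = 0):
  k = 0: a₀ = 13; p₀/q₀ = 13/1; p₀² − 195·q₀² = 169 − 195 = -26.
  k = 1: m = 13, d = 26, a = ⌊(13 + 13)/26⌋ = 1; p/q = (1·13 + 1)/(1·1 + 0) = 14/1; p² − 195·q² = 196 − 195 = 1.
  The first convergent with p² − 195·q² = 1 gives the fundamental solution (x₁, y₁) = (14, 1).
Step 2: Apply the recurrence (x_{n+1}, y_{n+1}) = (x₁x_n + 195y₁y_n, x₁y_n + y₁x_n) repeatedly.
  From (x_1, y_1) = (14, 1): x_2 = 14·14 + 195·1·1 = 391; y_2 = 14·1 + 1·14 = 28.
  From (x_2, y_2) = (391, 28): x_3 = 14·391 + 195·1·28 = 10934; y_3 = 14·28 + 1·391 = 783.
Step 3: Verify x_3² - 195·y_3² = 119552356 - 119552355 = 1 (should be 1). ✓

(x_1, y_1) = (14, 1); (x_3, y_3) = (10934, 783).


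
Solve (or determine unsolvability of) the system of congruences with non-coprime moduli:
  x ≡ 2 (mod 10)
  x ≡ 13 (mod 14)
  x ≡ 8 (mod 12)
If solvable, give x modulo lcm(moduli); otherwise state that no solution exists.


Moduli 10, 14, 12 are not pairwise coprime, so CRT works modulo lcm(m_i) when all pairwise compatibility conditions hold.
Pairwise compatibility: gcd(m_i, m_j) must divide a_i - a_j for every pair.
Merge one congruence at a time:
  Start: x ≡ 2 (mod 10).
  Combine with x ≡ 13 (mod 14): gcd(10, 14) = 2, and 13 - 2 = 11 is NOT divisible by 2.
    ⇒ system is inconsistent (no integer solution).

No solution (the system is inconsistent).


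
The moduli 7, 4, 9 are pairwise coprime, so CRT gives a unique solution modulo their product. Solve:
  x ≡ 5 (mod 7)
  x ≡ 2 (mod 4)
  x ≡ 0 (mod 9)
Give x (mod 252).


Moduli 7, 4, 9 are pairwise coprime; by CRT there is a unique solution modulo M = 7 · 4 · 9 = 252.
Solve pairwise, accumulating the modulus:
  Start with x ≡ 5 (mod 7).
  Combine with x ≡ 2 (mod 4): since gcd(7, 4) = 1, we get a unique residue mod 28.
    Write x = 5 + 7·t and substitute into x ≡ 2 (mod 4): 7·t ≡ 2 − 5 = -3 (mod 4).
    Reduce coefficients mod 4: 3·t ≡ 1 (mod 4).
    The inverse of 3 mod 4 is 3 (since 3·3 = 9 = 2·4 + 1), so t ≡ 3·1 = 3 ≡ 3 (mod 4).
    Then x = 5 + 7·3 = 26, valid modulo lcm(7, 4) = 28: x ≡ 26 (mod 28).
  Combine with x ≡ 0 (mod 9): since gcd(28, 9) = 1, we get a unique residue mod 252.
    Write x = 26 + 28·t and substitute into x ≡ 0 (mod 9): 28·t ≡ 0 − 26 = -26 (mod 9).
    Reduce coefficients mod 9: 1·t ≡ 1 (mod 9).
    So t ≡ 1 (mod 9).
    Then x = 26 + 28·1 = 54, valid modulo lcm(28, 9) = 252: x ≡ 54 (mod 252).
Verify: 54 mod 7 = 5 ✓, 54 mod 4 = 2 ✓, 54 mod 9 = 0 ✓.

x ≡ 54 (mod 252).


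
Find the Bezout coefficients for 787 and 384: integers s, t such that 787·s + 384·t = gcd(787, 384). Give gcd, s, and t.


Euclidean algorithm on (787, 384) — divide until remainder is 0:
  787 = 2 · 384 + 19
  384 = 20 · 19 + 4
  19 = 4 · 4 + 3
  4 = 1 · 3 + 1
  3 = 3 · 1 + 0
gcd(787, 384) = 1.
Track Bezout coefficients alongside the remainders: start with r₀ = 787 = a·1 + b·0 (s = 1, t = 0) and r₁ = 384 = a·0 + b·1 (s = 0, t = 1); each new remainder r_{k+1} = r_{k-1} − q_k·r_k inherits s_{k+1} = s_{k-1} − q_k·s_k, t_{k+1} = t_{k-1} − q_k·t_k, so r_k = a·s_k + b·t_k at every step:
  q = 2: r = 19, s = 1 − 2·0 = 1, t = 0 − 2·1 = -2  (check: 787·1 + 384·(-2) = 19)
  q = 20: r = 4, s = 0 − 20·1 = -20, t = 1 − 20·(-2) = 41  (check: 787·(-20) + 384·41 = 4)
  q = 4: r = 3, s = 1 − 4·(-20) = 81, t = -2 − 4·41 = -166  (check: 787·81 + 384·(-166) = 3)
  q = 1: r = 1, s = -20 − 1·81 = -101, t = 41 − 1·(-166) = 207  (check: 787·(-101) + 384·207 = 1)
The row with r = 1 (the gcd) gives the Bezout coefficients s = -101, t = 207.
Result: 787 · (-101) + 384 · (207) = 1.

gcd(787, 384) = 1; s = -101, t = 207 (check: 787·(-101) + 384·207 = 1).


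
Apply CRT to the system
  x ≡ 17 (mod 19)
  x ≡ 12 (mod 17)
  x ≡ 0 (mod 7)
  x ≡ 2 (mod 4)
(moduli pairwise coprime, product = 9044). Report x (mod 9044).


Product of moduli M = 19 · 17 · 7 · 4 = 9044.
Merge one congruence at a time:
  Start: x ≡ 17 (mod 19).
  Combine with x ≡ 12 (mod 17); new modulus lcm = 323.
    Write x = 17 + 19·t and substitute into x ≡ 12 (mod 17): 19·t ≡ 12 − 17 = -5 (mod 17).
    Reduce coefficients mod 17: 2·t ≡ 12 (mod 17).
    The inverse of 2 mod 17 is 9 (since 2·9 = 18 = 1·17 + 1), so t ≡ 9·12 = 108 ≡ 6 (mod 17).
    Then x = 17 + 19·6 = 131, valid modulo lcm(19, 17) = 323: x ≡ 131 (mod 323).
  Combine with x ≡ 0 (mod 7); new modulus lcm = 2261.
    Write x = 131 + 323·t and substitute into x ≡ 0 (mod 7): 323·t ≡ 0 − 131 = -131 (mod 7).
    Reduce coefficients mod 7: 1·t ≡ 2 (mod 7).
    So t ≡ 2 (mod 7).
    Then x = 131 + 323·2 = 777, valid modulo lcm(323, 7) = 2261: x ≡ 777 (mod 2261).
  Combine with x ≡ 2 (mod 4); new modulus lcm = 9044.
    Write x = 777 + 2261·t and substitute into x ≡ 2 (mod 4): 2261·t ≡ 2 − 777 = -775 (mod 4).
    Reduce coefficients mod 4: 1·t ≡ 1 (mod 4).
    So t ≡ 1 (mod 4).
    Then x = 777 + 2261·1 = 3038, valid modulo lcm(2261, 4) = 9044: x ≡ 3038 (mod 9044).
Verify against each original: 3038 mod 19 = 17, 3038 mod 17 = 12, 3038 mod 7 = 0, 3038 mod 4 = 2.

x ≡ 3038 (mod 9044).


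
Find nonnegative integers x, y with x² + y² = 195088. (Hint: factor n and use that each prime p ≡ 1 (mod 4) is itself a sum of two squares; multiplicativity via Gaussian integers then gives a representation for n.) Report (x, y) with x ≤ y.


Step 1: Factor n = 195088 = 2^4 · 89 · 137.
Step 2: Check the mod-4 condition on each prime factor: 2 = 2 (special); 89 ≡ 1 (mod 4), exponent 1; 137 ≡ 1 (mod 4), exponent 1.
All primes ≡ 3 (mod 4) appear to even exponent (or don't appear), so by the two-squares theorem n IS expressible as a sum of two squares.
Step 3: Build a representation. Group n = k² · m with k = 4 and m = 89 · 137 = 12193 (a product of primes ≡ 1 (mod 4)); a representation of m scales to one of n via (k·x)² + (k·y)² = k²(x² + y²). Each prime p ≡ 1 (mod 4) is itself a sum of two squares; find a² by testing p − a² for a perfect square:
  89: 89 − 1² = 88, 89 − 2² = 85, 89 − 3² = 80, 89 − 4² = 73, 89 − 5² = 64 = 8² ⇒ 89 = 5² + 8².
  137: 137 − 1² = 136, 137 − 2² = 133, 137 − 3² = 128, 137 − 4² = 121 = 11² ⇒ 137 = 4² + 11².
  Combine using the Brahmagupta–Fibonacci identity (a² + b²)(c² + d²) = (ac − bd)² + (ad + bc)² = (ac + bd)² + (ad − bc)²:
  89 · 137 = 12193: from (5² + 8²)(4² + 11²), take (5·4 − 8·11, 5·11 + 8·4) = (20 − 88, 55 + 32) = (-68, 87); dropping signs (only squares matter) gives (68, 87); check 68² + 87² = 4624 + 7569 = 12193 ✓.
  Scale by k = 4: (4·68, 4·87) = (272, 348).
Step 4: Order so x ≤ y and verify: 272² + 348² = 73984 + 121104 = 195088 = n. ✓

n = 195088 = 272² + 348² (one valid representation with x ≤ y).


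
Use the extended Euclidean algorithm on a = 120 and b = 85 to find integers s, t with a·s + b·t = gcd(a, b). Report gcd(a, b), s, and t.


Euclidean algorithm on (120, 85) — divide until remainder is 0:
  120 = 1 · 85 + 35
  85 = 2 · 35 + 15
  35 = 2 · 15 + 5
  15 = 3 · 5 + 0
gcd(120, 85) = 5.
Track Bezout coefficients alongside the remainders: start with r₀ = 120 = a·1 + b·0 (s = 1, t = 0) and r₁ = 85 = a·0 + b·1 (s = 0, t = 1); each new remainder r_{k+1} = r_{k-1} − q_k·r_k inherits s_{k+1} = s_{k-1} − q_k·s_k, t_{k+1} = t_{k-1} − q_k·t_k, so r_k = a·s_k + b·t_k at every step:
  q = 1: r = 35, s = 1 − 1·0 = 1, t = 0 − 1·1 = -1  (check: 120·1 + 85·(-1) = 35)
  q = 2: r = 15, s = 0 − 2·1 = -2, t = 1 − 2·(-1) = 3  (check: 120·(-2) + 85·3 = 15)
  q = 2: r = 5, s = 1 − 2·(-2) = 5, t = -1 − 2·3 = -7  (check: 120·5 + 85·(-7) = 5)
The row with r = 5 (the gcd) gives the Bezout coefficients s = 5, t = -7.
Result: 120 · (5) + 85 · (-7) = 5.

gcd(120, 85) = 5; s = 5, t = -7 (check: 120·5 + 85·(-7) = 5).


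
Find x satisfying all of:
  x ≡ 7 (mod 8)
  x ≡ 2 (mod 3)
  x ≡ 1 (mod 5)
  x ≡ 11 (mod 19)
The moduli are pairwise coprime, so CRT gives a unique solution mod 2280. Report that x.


Product of moduli M = 8 · 3 · 5 · 19 = 2280.
Merge one congruence at a time:
  Start: x ≡ 7 (mod 8).
  Combine with x ≡ 2 (mod 3); new modulus lcm = 24.
    Write x = 7 + 8·t and substitute into x ≡ 2 (mod 3): 8·t ≡ 2 − 7 = -5 (mod 3).
    Reduce coefficients mod 3: 2·t ≡ 1 (mod 3).
    The inverse of 2 mod 3 is 2 (since 2·2 = 4 = 1·3 + 1), so t ≡ 2·1 = 2 ≡ 2 (mod 3).
    Then x = 7 + 8·2 = 23, valid modulo lcm(8, 3) = 24: x ≡ 23 (mod 24).
  Combine with x ≡ 1 (mod 5); new modulus lcm = 120.
    Write x = 23 + 24·t and substitute into x ≡ 1 (mod 5): 24·t ≡ 1 − 23 = -22 (mod 5).
    Reduce coefficients mod 5: 4·t ≡ 3 (mod 5).
    The inverse of 4 mod 5 is 4 (since 4·4 = 16 = 3·5 + 1), so t ≡ 4·3 = 12 ≡ 2 (mod 5).
    Then x = 23 + 24·2 = 71, valid modulo lcm(24, 5) = 120: x ≡ 71 (mod 120).
  Combine with x ≡ 11 (mod 19); new modulus lcm = 2280.
    Write x = 71 + 120·t and substitute into x ≡ 11 (mod 19): 120·t ≡ 11 − 71 = -60 (mod 19).
    Reduce coefficients mod 19: 6·t ≡ 16 (mod 19).
    The inverse of 6 mod 19 is 16 (since 6·16 = 96 = 5·19 + 1), so t ≡ 16·16 = 256 ≡ 9 (mod 19).
    Then x = 71 + 120·9 = 1151, valid modulo lcm(120, 19) = 2280: x ≡ 1151 (mod 2280).
Verify against each original: 1151 mod 8 = 7, 1151 mod 3 = 2, 1151 mod 5 = 1, 1151 mod 19 = 11.

x ≡ 1151 (mod 2280).


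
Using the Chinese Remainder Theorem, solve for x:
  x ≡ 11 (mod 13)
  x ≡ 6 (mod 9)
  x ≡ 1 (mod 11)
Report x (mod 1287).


Moduli 13, 9, 11 are pairwise coprime; by CRT there is a unique solution modulo M = 13 · 9 · 11 = 1287.
Solve pairwise, accumulating the modulus:
  Start with x ≡ 11 (mod 13).
  Combine with x ≡ 6 (mod 9): since gcd(13, 9) = 1, we get a unique residue mod 117.
    Write x = 11 + 13·t and substitute into x ≡ 6 (mod 9): 13·t ≡ 6 − 11 = -5 (mod 9).
    Reduce coefficients mod 9: 4·t ≡ 4 (mod 9).
    The inverse of 4 mod 9 is 7 (since 4·7 = 28 = 3·9 + 1), so t ≡ 7·4 = 28 ≡ 1 (mod 9).
    Then x = 11 + 13·1 = 24, valid modulo lcm(13, 9) = 117: x ≡ 24 (mod 117).
  Combine with x ≡ 1 (mod 11): since gcd(117, 11) = 1, we get a unique residue mod 1287.
    Write x = 24 + 117·t and substitute into x ≡ 1 (mod 11): 117·t ≡ 1 − 24 = -23 (mod 11).
    Reduce coefficients mod 11: 7·t ≡ 10 (mod 11).
    The inverse of 7 mod 11 is 8 (since 7·8 = 56 = 5·11 + 1), so t ≡ 8·10 = 80 ≡ 3 (mod 11).
    Then x = 24 + 117·3 = 375, valid modulo lcm(117, 11) = 1287: x ≡ 375 (mod 1287).
Verify: 375 mod 13 = 11 ✓, 375 mod 9 = 6 ✓, 375 mod 11 = 1 ✓.

x ≡ 375 (mod 1287).


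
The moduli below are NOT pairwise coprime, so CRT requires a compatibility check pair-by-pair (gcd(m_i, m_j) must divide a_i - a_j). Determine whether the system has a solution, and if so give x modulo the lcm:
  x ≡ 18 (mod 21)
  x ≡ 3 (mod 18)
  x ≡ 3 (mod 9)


Moduli 21, 18, 9 are not pairwise coprime, so CRT works modulo lcm(m_i) when all pairwise compatibility conditions hold.
Pairwise compatibility: gcd(m_i, m_j) must divide a_i - a_j for every pair.
Merge one congruence at a time:
  Start: x ≡ 18 (mod 21).
  Combine with x ≡ 3 (mod 18): gcd(21, 18) = 3; 3 - 18 = -15, which IS divisible by 3, so compatible.
    Write x = 18 + 21·t and substitute into x ≡ 3 (mod 18): 21·t ≡ 3 − 18 = -15 (mod 18).
    Divide the congruence (and modulus) by g = 3: 7·t ≡ -5 (mod 6).
    Reduce coefficients mod 6: 1·t ≡ 1 (mod 6).
    So t ≡ 1 (mod 6).
    Then x = 18 + 21·1 = 39, valid modulo lcm(21, 18) = 126: x ≡ 39 (mod 126).
  Combine with x ≡ 3 (mod 9): gcd(126, 9) = 9; 3 - 39 = -36, which IS divisible by 9, so compatible.
    Write x = 39 + 126·t and substitute into x ≡ 3 (mod 9): 126·t ≡ 3 − 39 = -36 (mod 9).
    Divide the congruence (and modulus) by g = 9: 14·t ≡ -4 (mod 1).
    Modulo 1 every t works; take t = 0.
    Then x = 39 + 126·0 = 39, valid modulo lcm(126, 9) = 126: x ≡ 39 (mod 126).
Verify: 39 mod 21 = 18, 39 mod 18 = 3, 39 mod 9 = 3.

x ≡ 39 (mod 126).
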